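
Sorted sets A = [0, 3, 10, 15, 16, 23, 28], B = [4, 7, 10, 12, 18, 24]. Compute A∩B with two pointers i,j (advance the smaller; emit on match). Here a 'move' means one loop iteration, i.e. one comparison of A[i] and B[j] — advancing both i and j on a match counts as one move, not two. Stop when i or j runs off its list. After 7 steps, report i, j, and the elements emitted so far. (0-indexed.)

i=4, j=4, emitted=[10]

i=0 j=0: 0<4, i++
i=1 j=0: 3<4, i++
i=2 j=0: 10>4, j++
i=2 j=1: 10>7, j++
i=2 j=2: 10==10 emit, i++,j++
i=3 j=3: 15>12, j++
i=3 j=4: 15<18, i++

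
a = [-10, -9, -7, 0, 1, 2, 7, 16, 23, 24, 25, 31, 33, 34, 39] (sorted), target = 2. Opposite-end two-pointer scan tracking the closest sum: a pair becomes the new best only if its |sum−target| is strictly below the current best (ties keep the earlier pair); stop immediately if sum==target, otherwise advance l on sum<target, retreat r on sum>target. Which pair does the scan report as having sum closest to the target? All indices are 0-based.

[0,14] -10+39=29 d=27 * → r--
[0,13] -10+34=24 d=22 * → r--
[0,12] -10+33=23 d=21 * → r--
[0,11] -10+31=21 d=19 * → r--
[0,10] -10+25=15 d=13 * → r--
[0,9] -10+24=14 d=12 * → r--
[0,8] -10+23=13 d=11 * → r--
[0,7] -10+16=6 d=4 * → r--
[0,6] -10+7=-3 d=5 → l++
[1,6] -9+7=-2 d=4 → l++
[2,6] -7+7=0 d=2 * → l++
[3,6] 0+7=7 d=5 → r--
[3,5] 0+2=2 d=0 * → stop

pair (0, 2) with sum 2 (|Δ|=0)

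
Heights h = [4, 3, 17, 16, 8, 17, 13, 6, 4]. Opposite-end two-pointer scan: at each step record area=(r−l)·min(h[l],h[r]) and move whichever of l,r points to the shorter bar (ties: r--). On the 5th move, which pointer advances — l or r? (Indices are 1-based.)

[1,9] min(4,4)*8=32 best=32 * → r--
[1,8] min(4,6)*7=28 best=32 → l++
[2,8] min(3,6)*6=18 best=32 → l++
[3,8] min(17,6)*5=30 best=32 → r--
[3,7] min(17,13)*4=52 best=52 * → r--

r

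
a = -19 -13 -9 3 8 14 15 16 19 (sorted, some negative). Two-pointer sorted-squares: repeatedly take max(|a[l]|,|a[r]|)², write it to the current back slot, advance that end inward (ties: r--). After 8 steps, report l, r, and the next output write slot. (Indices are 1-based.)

l=1 r=9: |-19|<=|19| out[9]=361, r--
l=1 r=8: |-19|>|16| out[8]=361, l++
l=2 r=8: |-13|<=|16| out[7]=256, r--
l=2 r=7: |-13|<=|15| out[6]=225, r--
l=2 r=6: |-13|<=|14| out[5]=196, r--
l=2 r=5: |-13|>|8| out[4]=169, l++
l=3 r=5: |-9|>|8| out[3]=81, l++
l=4 r=5: |3|<=|8| out[2]=64, r--

l=4, r=4, next write slot=1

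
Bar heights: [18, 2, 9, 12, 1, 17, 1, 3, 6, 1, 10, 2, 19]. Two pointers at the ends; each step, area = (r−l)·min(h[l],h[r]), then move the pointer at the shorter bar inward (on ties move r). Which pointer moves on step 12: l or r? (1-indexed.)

l

l=1 r=13: min(18,19)*12=216 best=216 *, l++
l=2 r=13: min(2,19)*11=22 best=216, l++
l=3 r=13: min(9,19)*10=90 best=216, l++
l=4 r=13: min(12,19)*9=108 best=216, l++
l=5 r=13: min(1,19)*8=8 best=216, l++
l=6 r=13: min(17,19)*7=119 best=216, l++
l=7 r=13: min(1,19)*6=6 best=216, l++
l=8 r=13: min(3,19)*5=15 best=216, l++
l=9 r=13: min(6,19)*4=24 best=216, l++
l=10 r=13: min(1,19)*3=3 best=216, l++
l=11 r=13: min(10,19)*2=20 best=216, l++
l=12 r=13: min(2,19)*1=2 best=216, l++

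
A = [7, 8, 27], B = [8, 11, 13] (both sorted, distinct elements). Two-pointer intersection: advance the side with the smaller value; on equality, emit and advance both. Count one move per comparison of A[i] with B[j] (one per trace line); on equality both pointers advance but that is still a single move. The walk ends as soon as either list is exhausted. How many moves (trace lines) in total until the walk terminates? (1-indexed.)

[i=1,j=1] 7<8 → i++
[i=2,j=1] 8==8 emit → i++,j++
[i=3,j=2] 27>11 → j++
[i=3,j=3] 27>13 → j++

4 moves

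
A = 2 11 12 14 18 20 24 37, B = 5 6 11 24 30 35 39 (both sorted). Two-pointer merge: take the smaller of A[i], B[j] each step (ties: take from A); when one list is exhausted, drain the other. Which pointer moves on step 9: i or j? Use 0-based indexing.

i

[i=0,j=0] A[i]=2<=B[j]=5 take 2 → i++
[i=1,j=0] A[i]=11>B[j]=5 take 5 → j++
[i=1,j=1] A[i]=11>B[j]=6 take 6 → j++
[i=1,j=2] A[i]=11<=B[j]=11 take 11 → i++
[i=2,j=2] A[i]=12>B[j]=11 take 11 → j++
[i=2,j=3] A[i]=12<=B[j]=24 take 12 → i++
[i=3,j=3] A[i]=14<=B[j]=24 take 14 → i++
[i=4,j=3] A[i]=18<=B[j]=24 take 18 → i++
[i=5,j=3] A[i]=20<=B[j]=24 take 20 → i++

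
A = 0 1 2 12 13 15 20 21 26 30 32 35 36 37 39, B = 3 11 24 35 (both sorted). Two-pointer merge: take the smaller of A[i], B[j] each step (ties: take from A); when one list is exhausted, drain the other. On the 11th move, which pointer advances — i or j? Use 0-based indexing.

j

[i=0,j=0] A[i]=0<=B[j]=3 take 0 → i++
[i=1,j=0] A[i]=1<=B[j]=3 take 1 → i++
[i=2,j=0] A[i]=2<=B[j]=3 take 2 → i++
[i=3,j=0] A[i]=12>B[j]=3 take 3 → j++
[i=3,j=1] A[i]=12>B[j]=11 take 11 → j++
[i=3,j=2] A[i]=12<=B[j]=24 take 12 → i++
[i=4,j=2] A[i]=13<=B[j]=24 take 13 → i++
[i=5,j=2] A[i]=15<=B[j]=24 take 15 → i++
[i=6,j=2] A[i]=20<=B[j]=24 take 20 → i++
[i=7,j=2] A[i]=21<=B[j]=24 take 21 → i++
[i=8,j=2] A[i]=26>B[j]=24 take 24 → j++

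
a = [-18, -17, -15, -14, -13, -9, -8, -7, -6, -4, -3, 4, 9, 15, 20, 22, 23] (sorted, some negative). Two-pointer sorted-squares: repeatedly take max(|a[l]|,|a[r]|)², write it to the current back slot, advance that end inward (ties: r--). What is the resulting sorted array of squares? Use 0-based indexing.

[9, 16, 16, 36, 49, 64, 81, 81, 169, 196, 225, 225, 289, 324, 400, 484, 529]

l=0 r=16: |-18|<=|23| out[16]=529, r--
l=0 r=15: |-18|<=|22| out[15]=484, r--
l=0 r=14: |-18|<=|20| out[14]=400, r--
l=0 r=13: |-18|>|15| out[13]=324, l++
l=1 r=13: |-17|>|15| out[12]=289, l++
l=2 r=13: |-15|<=|15| out[11]=225, r--
l=2 r=12: |-15|>|9| out[10]=225, l++
l=3 r=12: |-14|>|9| out[9]=196, l++
l=4 r=12: |-13|>|9| out[8]=169, l++
l=5 r=12: |-9|<=|9| out[7]=81, r--
l=5 r=11: |-9|>|4| out[6]=81, l++
l=6 r=11: |-8|>|4| out[5]=64, l++
l=7 r=11: |-7|>|4| out[4]=49, l++
l=8 r=11: |-6|>|4| out[3]=36, l++
l=9 r=11: |-4|<=|4| out[2]=16, r--
l=9 r=10: |-4|>|-3| out[1]=16, l++
l=10 r=10: |-3|<=|-3| out[0]=9, r--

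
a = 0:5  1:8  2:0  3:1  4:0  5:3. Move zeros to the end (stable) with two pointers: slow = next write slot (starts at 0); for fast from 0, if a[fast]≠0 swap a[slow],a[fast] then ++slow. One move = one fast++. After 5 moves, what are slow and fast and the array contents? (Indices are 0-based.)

slow=3, fast=5, a=[5, 8, 1, 0, 0, 3]

(s=0,f=0) a[fast]=5≠0 swap→a[0]=5 → slow++,fast++
(s=1,f=1) a[fast]=8≠0 swap→a[1]=8 → slow++,fast++
(s=2,f=2) a[fast]=0 → fast++
(s=2,f=3) a[fast]=1≠0 swap→a[2]=1 → slow++,fast++
(s=3,f=4) a[fast]=0 → fast++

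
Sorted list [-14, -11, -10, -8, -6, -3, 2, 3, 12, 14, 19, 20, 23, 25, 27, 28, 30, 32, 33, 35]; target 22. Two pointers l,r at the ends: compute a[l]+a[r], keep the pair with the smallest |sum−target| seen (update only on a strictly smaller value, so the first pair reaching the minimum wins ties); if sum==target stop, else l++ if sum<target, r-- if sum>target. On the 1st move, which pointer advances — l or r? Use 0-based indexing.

l

l=0 r=19: -14+35=21 d=1 *, l++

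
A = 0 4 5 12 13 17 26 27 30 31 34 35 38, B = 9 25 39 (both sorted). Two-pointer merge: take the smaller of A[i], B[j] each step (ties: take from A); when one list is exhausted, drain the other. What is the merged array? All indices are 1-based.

i=1 j=1: A[i]=0<=B[j]=9 take 0, i++
i=2 j=1: A[i]=4<=B[j]=9 take 4, i++
i=3 j=1: A[i]=5<=B[j]=9 take 5, i++
i=4 j=1: A[i]=12>B[j]=9 take 9, j++
i=4 j=2: A[i]=12<=B[j]=25 take 12, i++
i=5 j=2: A[i]=13<=B[j]=25 take 13, i++
i=6 j=2: A[i]=17<=B[j]=25 take 17, i++
i=7 j=2: A[i]=26>B[j]=25 take 25, j++
i=7 j=3: A[i]=26<=B[j]=39 take 26, i++
i=8 j=3: A[i]=27<=B[j]=39 take 27, i++
i=9 j=3: A[i]=30<=B[j]=39 take 30, i++
i=10 j=3: A[i]=31<=B[j]=39 take 31, i++
i=11 j=3: A[i]=34<=B[j]=39 take 34, i++
i=12 j=3: A[i]=35<=B[j]=39 take 35, i++
i=13 j=3: A[i]=38<=B[j]=39 take 38, i++
i=14 j=3: A done, take B[j]=39, j++

[0, 4, 5, 9, 12, 13, 17, 25, 26, 27, 30, 31, 34, 35, 38, 39]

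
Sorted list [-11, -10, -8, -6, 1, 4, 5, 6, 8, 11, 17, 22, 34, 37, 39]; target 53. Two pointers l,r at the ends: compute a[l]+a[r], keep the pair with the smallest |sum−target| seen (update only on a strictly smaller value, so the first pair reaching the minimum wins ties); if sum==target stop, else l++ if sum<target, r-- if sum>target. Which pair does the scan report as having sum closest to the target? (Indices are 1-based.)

[1,15] -11+39=28 d=25 * → l++
[2,15] -10+39=29 d=24 * → l++
[3,15] -8+39=31 d=22 * → l++
[4,15] -6+39=33 d=20 * → l++
[5,15] 1+39=40 d=13 * → l++
[6,15] 4+39=43 d=10 * → l++
[7,15] 5+39=44 d=9 * → l++
[8,15] 6+39=45 d=8 * → l++
[9,15] 8+39=47 d=6 * → l++
[10,15] 11+39=50 d=3 * → l++
[11,15] 17+39=56 d=3 → r--
[11,14] 17+37=54 d=1 * → r--
[11,13] 17+34=51 d=2 → l++
[12,13] 22+34=56 d=3 → r--

pair (17, 37) with sum 54 (|Δ|=1)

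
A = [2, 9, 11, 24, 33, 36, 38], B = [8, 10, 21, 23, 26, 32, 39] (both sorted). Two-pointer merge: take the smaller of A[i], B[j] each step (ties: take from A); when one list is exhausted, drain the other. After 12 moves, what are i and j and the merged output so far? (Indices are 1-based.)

i=1 j=1: A[i]=2<=B[j]=8 take 2, i++
i=2 j=1: A[i]=9>B[j]=8 take 8, j++
i=2 j=2: A[i]=9<=B[j]=10 take 9, i++
i=3 j=2: A[i]=11>B[j]=10 take 10, j++
i=3 j=3: A[i]=11<=B[j]=21 take 11, i++
i=4 j=3: A[i]=24>B[j]=21 take 21, j++
i=4 j=4: A[i]=24>B[j]=23 take 23, j++
i=4 j=5: A[i]=24<=B[j]=26 take 24, i++
i=5 j=5: A[i]=33>B[j]=26 take 26, j++
i=5 j=6: A[i]=33>B[j]=32 take 32, j++
i=5 j=7: A[i]=33<=B[j]=39 take 33, i++
i=6 j=7: A[i]=36<=B[j]=39 take 36, i++

i=7, j=7, merged so far=[2, 8, 9, 10, 11, 21, 23, 24, 26, 32, 33, 36]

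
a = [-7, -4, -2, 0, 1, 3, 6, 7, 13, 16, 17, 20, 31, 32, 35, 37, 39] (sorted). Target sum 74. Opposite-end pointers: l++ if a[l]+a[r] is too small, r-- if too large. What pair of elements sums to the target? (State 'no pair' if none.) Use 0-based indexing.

l=0 r=16: -7+39=32 <74, l++
l=1 r=16: -4+39=35 <74, l++
l=2 r=16: -2+39=37 <74, l++
l=3 r=16: 0+39=39 <74, l++
l=4 r=16: 1+39=40 <74, l++
l=5 r=16: 3+39=42 <74, l++
l=6 r=16: 6+39=45 <74, l++
l=7 r=16: 7+39=46 <74, l++
l=8 r=16: 13+39=52 <74, l++
l=9 r=16: 16+39=55 <74, l++
l=10 r=16: 17+39=56 <74, l++
l=11 r=16: 20+39=59 <74, l++
l=12 r=16: 31+39=70 <74, l++
l=13 r=16: 32+39=71 <74, l++
l=14 r=16: 35+39=74, found

(35, 39)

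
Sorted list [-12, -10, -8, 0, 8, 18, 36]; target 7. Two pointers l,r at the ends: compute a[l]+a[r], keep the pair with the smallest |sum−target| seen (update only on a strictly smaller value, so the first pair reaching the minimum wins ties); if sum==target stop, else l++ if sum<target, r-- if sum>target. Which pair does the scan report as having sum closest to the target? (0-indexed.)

pair (-12, 18) with sum 6 (|Δ|=1)

l=0 r=6: -12+36=24 d=17 *, r--
l=0 r=5: -12+18=6 d=1 *, l++
l=1 r=5: -10+18=8 d=1, r--
l=1 r=4: -10+8=-2 d=9, l++
l=2 r=4: -8+8=0 d=7, l++
l=3 r=4: 0+8=8 d=1, r--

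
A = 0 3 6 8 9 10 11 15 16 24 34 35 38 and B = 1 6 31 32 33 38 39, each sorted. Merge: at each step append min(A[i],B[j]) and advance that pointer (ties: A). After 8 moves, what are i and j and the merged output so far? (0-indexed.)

i=6, j=2, merged so far=[0, 1, 3, 6, 6, 8, 9, 10]

i=0 j=0: A[i]=0<=B[j]=1 take 0, i++
i=1 j=0: A[i]=3>B[j]=1 take 1, j++
i=1 j=1: A[i]=3<=B[j]=6 take 3, i++
i=2 j=1: A[i]=6<=B[j]=6 take 6, i++
i=3 j=1: A[i]=8>B[j]=6 take 6, j++
i=3 j=2: A[i]=8<=B[j]=31 take 8, i++
i=4 j=2: A[i]=9<=B[j]=31 take 9, i++
i=5 j=2: A[i]=10<=B[j]=31 take 10, i++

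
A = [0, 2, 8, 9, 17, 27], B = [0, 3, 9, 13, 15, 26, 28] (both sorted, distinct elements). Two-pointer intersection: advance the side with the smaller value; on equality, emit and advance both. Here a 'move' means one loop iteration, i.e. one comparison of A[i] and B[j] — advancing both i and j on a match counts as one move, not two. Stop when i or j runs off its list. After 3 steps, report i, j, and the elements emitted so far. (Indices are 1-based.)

[i=1,j=1] 0==0 emit → i++,j++
[i=2,j=2] 2<3 → i++
[i=3,j=2] 8>3 → j++

i=3, j=3, emitted=[0]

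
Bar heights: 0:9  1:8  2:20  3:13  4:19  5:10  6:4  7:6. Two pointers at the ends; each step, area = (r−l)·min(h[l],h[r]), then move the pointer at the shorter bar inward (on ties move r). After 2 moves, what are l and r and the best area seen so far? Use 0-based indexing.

l=0, r=5, best area=42

l=0 r=7: min(9,6)*7=42 best=42 *, r--
l=0 r=6: min(9,4)*6=24 best=42, r--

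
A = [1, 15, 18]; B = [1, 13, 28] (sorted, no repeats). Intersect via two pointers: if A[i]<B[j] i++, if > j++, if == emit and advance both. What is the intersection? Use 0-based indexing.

intersection = [1]

[i=0,j=0] 1==1 emit → i++,j++
[i=1,j=1] 15>13 → j++
[i=1,j=2] 15<28 → i++
[i=2,j=2] 18<28 → i++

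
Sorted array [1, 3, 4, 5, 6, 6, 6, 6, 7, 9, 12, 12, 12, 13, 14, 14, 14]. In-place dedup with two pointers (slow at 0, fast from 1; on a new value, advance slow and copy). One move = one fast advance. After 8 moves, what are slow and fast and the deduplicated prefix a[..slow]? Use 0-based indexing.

slow=0 fast=1: a[fast]=3≠a[slow]=1 write a[1]=3, slow++,fast++
slow=1 fast=2: a[fast]=4≠a[slow]=3 write a[2]=4, slow++,fast++
slow=2 fast=3: a[fast]=5≠a[slow]=4 write a[3]=5, slow++,fast++
slow=3 fast=4: a[fast]=6≠a[slow]=5 write a[4]=6, slow++,fast++
slow=4 fast=5: a[fast]=6=a[slow] dup, fast++
slow=4 fast=6: a[fast]=6=a[slow] dup, fast++
slow=4 fast=7: a[fast]=6=a[slow] dup, fast++
slow=4 fast=8: a[fast]=7≠a[slow]=6 write a[5]=7, slow++,fast++

slow=5, fast=9, prefix=[1, 3, 4, 5, 6, 7]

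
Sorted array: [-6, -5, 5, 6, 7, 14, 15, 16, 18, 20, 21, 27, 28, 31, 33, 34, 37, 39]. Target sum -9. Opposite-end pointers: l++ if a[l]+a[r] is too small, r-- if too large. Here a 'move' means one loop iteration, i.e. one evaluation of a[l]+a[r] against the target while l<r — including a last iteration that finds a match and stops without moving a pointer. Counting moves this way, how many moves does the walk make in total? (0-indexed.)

17 moves

l=0 r=17: -6+39=33 >-9, r--
l=0 r=16: -6+37=31 >-9, r--
l=0 r=15: -6+34=28 >-9, r--
l=0 r=14: -6+33=27 >-9, r--
l=0 r=13: -6+31=25 >-9, r--
l=0 r=12: -6+28=22 >-9, r--
l=0 r=11: -6+27=21 >-9, r--
l=0 r=10: -6+21=15 >-9, r--
l=0 r=9: -6+20=14 >-9, r--
l=0 r=8: -6+18=12 >-9, r--
l=0 r=7: -6+16=10 >-9, r--
l=0 r=6: -6+15=9 >-9, r--
l=0 r=5: -6+14=8 >-9, r--
l=0 r=4: -6+7=1 >-9, r--
l=0 r=3: -6+6=0 >-9, r--
l=0 r=2: -6+5=-1 >-9, r--
l=0 r=1: -6+-5=-11 <-9, l++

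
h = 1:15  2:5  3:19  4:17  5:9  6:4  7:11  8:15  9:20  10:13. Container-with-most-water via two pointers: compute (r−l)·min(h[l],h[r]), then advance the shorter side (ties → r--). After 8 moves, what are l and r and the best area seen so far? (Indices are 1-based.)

l=8, r=9, best area=120

l=1 r=10: min(15,13)*9=117 best=117 *, r--
l=1 r=9: min(15,20)*8=120 best=120 *, l++
l=2 r=9: min(5,20)*7=35 best=120, l++
l=3 r=9: min(19,20)*6=114 best=120, l++
l=4 r=9: min(17,20)*5=85 best=120, l++
l=5 r=9: min(9,20)*4=36 best=120, l++
l=6 r=9: min(4,20)*3=12 best=120, l++
l=7 r=9: min(11,20)*2=22 best=120, l++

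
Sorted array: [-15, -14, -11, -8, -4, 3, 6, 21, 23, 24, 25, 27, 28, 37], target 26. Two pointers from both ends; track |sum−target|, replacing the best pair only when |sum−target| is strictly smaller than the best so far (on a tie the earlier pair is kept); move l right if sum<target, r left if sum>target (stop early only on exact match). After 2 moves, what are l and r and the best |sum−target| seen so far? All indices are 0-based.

[0,13] -15+37=22 d=4 * → l++
[1,13] -14+37=23 d=3 * → l++

l=2, r=13, best |Δ|=3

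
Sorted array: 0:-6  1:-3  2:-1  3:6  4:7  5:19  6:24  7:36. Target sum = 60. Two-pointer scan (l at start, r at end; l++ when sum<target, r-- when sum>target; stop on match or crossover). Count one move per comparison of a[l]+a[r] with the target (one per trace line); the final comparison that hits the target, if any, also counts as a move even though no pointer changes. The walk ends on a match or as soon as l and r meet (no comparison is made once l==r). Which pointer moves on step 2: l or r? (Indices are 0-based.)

[0,7] -6+36=30 <60 → l++
[1,7] -3+36=33 <60 → l++

l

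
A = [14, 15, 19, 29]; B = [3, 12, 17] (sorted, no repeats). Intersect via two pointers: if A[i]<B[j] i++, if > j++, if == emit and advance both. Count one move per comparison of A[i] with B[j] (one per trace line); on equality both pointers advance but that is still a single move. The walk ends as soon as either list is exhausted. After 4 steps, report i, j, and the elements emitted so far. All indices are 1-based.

i=3, j=3, emitted=[]

[i=1,j=1] 14>3 → j++
[i=1,j=2] 14>12 → j++
[i=1,j=3] 14<17 → i++
[i=2,j=3] 15<17 → i++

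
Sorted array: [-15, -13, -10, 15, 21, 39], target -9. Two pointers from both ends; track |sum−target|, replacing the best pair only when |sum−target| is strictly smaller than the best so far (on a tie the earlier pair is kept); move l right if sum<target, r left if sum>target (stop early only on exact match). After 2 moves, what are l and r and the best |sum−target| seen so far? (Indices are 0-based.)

l=0 r=5: -15+39=24 d=33 *, r--
l=0 r=4: -15+21=6 d=15 *, r--

l=0, r=3, best |Δ|=15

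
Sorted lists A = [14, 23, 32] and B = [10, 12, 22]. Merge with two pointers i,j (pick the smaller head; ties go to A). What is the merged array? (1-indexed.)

i=1 j=1: A[i]=14>B[j]=10 take 10, j++
i=1 j=2: A[i]=14>B[j]=12 take 12, j++
i=1 j=3: A[i]=14<=B[j]=22 take 14, i++
i=2 j=3: A[i]=23>B[j]=22 take 22, j++
i=2 j=4: B done, take A[i]=23, i++
i=3 j=4: B done, take A[i]=32, i++

[10, 12, 14, 22, 23, 32]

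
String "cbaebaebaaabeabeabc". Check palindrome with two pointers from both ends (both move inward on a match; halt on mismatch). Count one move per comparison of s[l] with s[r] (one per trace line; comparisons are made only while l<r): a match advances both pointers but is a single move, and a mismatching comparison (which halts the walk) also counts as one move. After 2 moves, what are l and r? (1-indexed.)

l=3, r=17

[1,19] 'c'=='c' → l++,r--
[2,18] 'b'=='b' → l++,r--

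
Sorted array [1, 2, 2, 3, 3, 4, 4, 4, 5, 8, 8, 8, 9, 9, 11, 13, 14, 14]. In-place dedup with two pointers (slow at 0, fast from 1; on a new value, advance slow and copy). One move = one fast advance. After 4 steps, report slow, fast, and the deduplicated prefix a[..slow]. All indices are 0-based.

slow=2, fast=5, prefix=[1, 2, 3]

(s=0,f=1) a[fast]=2≠a[slow]=1 write a[1]=2 → slow++,fast++
(s=1,f=2) a[fast]=2=a[slow] dup → fast++
(s=1,f=3) a[fast]=3≠a[slow]=2 write a[2]=3 → slow++,fast++
(s=2,f=4) a[fast]=3=a[slow] dup → fast++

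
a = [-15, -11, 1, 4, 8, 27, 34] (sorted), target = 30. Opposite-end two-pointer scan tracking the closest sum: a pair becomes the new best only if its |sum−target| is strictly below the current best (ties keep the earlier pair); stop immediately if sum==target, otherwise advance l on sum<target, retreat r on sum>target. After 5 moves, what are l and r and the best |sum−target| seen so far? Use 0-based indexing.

l=3, r=4, best |Δ|=1

l=0 r=6: -15+34=19 d=11 *, l++
l=1 r=6: -11+34=23 d=7 *, l++
l=2 r=6: 1+34=35 d=5 *, r--
l=2 r=5: 1+27=28 d=2 *, l++
l=3 r=5: 4+27=31 d=1 *, r--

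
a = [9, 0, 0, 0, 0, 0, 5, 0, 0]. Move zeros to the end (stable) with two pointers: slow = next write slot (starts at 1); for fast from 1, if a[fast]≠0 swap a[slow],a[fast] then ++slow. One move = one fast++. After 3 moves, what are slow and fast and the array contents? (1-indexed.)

slow=2, fast=4, a=[9, 0, 0, 0, 0, 0, 5, 0, 0]

slow=1 fast=1: a[fast]=9≠0 swap→a[1]=9, slow++,fast++
slow=2 fast=2: a[fast]=0, fast++
slow=2 fast=3: a[fast]=0, fast++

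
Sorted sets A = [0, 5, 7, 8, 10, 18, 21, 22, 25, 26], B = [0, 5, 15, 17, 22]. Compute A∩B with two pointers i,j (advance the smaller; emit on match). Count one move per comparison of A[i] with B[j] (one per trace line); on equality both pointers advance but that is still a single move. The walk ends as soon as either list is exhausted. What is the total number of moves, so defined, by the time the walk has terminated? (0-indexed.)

10 moves

i=0 j=0: 0==0 emit, i++,j++
i=1 j=1: 5==5 emit, i++,j++
i=2 j=2: 7<15, i++
i=3 j=2: 8<15, i++
i=4 j=2: 10<15, i++
i=5 j=2: 18>15, j++
i=5 j=3: 18>17, j++
i=5 j=4: 18<22, i++
i=6 j=4: 21<22, i++
i=7 j=4: 22==22 emit, i++,j++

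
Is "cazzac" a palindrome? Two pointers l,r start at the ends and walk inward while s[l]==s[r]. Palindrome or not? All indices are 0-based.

l=0 r=5: 'c'=='c', l++,r--
l=1 r=4: 'a'=='a', l++,r--
l=2 r=3: 'z'=='z', l++,r--

palindrome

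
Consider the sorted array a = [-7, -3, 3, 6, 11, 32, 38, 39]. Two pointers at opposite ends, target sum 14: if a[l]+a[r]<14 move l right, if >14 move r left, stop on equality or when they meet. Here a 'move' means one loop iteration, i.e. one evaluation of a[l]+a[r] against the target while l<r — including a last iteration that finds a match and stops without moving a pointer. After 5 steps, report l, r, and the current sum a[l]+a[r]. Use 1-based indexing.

[1,8] -7+39=32 >14 → r--
[1,7] -7+38=31 >14 → r--
[1,6] -7+32=25 >14 → r--
[1,5] -7+11=4 <14 → l++
[2,5] -3+11=8 <14 → l++

l=3, r=5, sum=14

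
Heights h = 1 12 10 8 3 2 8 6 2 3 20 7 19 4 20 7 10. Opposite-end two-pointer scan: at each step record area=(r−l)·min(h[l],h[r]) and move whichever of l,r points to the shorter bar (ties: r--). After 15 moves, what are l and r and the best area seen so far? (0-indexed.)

l=0 r=16: min(1,10)*16=16 best=16 *, l++
l=1 r=16: min(12,10)*15=150 best=150 *, r--
l=1 r=15: min(12,7)*14=98 best=150, r--
l=1 r=14: min(12,20)*13=156 best=156 *, l++
l=2 r=14: min(10,20)*12=120 best=156, l++
l=3 r=14: min(8,20)*11=88 best=156, l++
l=4 r=14: min(3,20)*10=30 best=156, l++
l=5 r=14: min(2,20)*9=18 best=156, l++
l=6 r=14: min(8,20)*8=64 best=156, l++
l=7 r=14: min(6,20)*7=42 best=156, l++
l=8 r=14: min(2,20)*6=12 best=156, l++
l=9 r=14: min(3,20)*5=15 best=156, l++
l=10 r=14: min(20,20)*4=80 best=156, r--
l=10 r=13: min(20,4)*3=12 best=156, r--
l=10 r=12: min(20,19)*2=38 best=156, r--

l=10, r=11, best area=156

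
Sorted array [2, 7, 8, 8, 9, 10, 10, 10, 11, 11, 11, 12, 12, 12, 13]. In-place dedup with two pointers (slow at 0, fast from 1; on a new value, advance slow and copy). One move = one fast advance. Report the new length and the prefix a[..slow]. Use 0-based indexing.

(s=0,f=1) a[fast]=7≠a[slow]=2 write a[1]=7 → slow++,fast++
(s=1,f=2) a[fast]=8≠a[slow]=7 write a[2]=8 → slow++,fast++
(s=2,f=3) a[fast]=8=a[slow] dup → fast++
(s=2,f=4) a[fast]=9≠a[slow]=8 write a[3]=9 → slow++,fast++
(s=3,f=5) a[fast]=10≠a[slow]=9 write a[4]=10 → slow++,fast++
(s=4,f=6) a[fast]=10=a[slow] dup → fast++
(s=4,f=7) a[fast]=10=a[slow] dup → fast++
(s=4,f=8) a[fast]=11≠a[slow]=10 write a[5]=11 → slow++,fast++
(s=5,f=9) a[fast]=11=a[slow] dup → fast++
(s=5,f=10) a[fast]=11=a[slow] dup → fast++
(s=5,f=11) a[fast]=12≠a[slow]=11 write a[6]=12 → slow++,fast++
(s=6,f=12) a[fast]=12=a[slow] dup → fast++
(s=6,f=13) a[fast]=12=a[slow] dup → fast++
(s=6,f=14) a[fast]=13≠a[slow]=12 write a[7]=13 → slow++,fast++

length 8; prefix = [2, 7, 8, 9, 10, 11, 12, 13]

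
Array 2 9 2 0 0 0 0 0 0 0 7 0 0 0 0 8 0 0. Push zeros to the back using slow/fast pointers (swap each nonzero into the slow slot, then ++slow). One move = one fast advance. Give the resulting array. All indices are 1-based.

[2, 9, 2, 7, 8, 0, 0, 0, 0, 0, 0, 0, 0, 0, 0, 0, 0, 0]

(s=1,f=1) a[fast]=2≠0 swap→a[1]=2 → slow++,fast++
(s=2,f=2) a[fast]=9≠0 swap→a[2]=9 → slow++,fast++
(s=3,f=3) a[fast]=2≠0 swap→a[3]=2 → slow++,fast++
(s=4,f=4) a[fast]=0 → fast++
(s=4,f=5) a[fast]=0 → fast++
(s=4,f=6) a[fast]=0 → fast++
(s=4,f=7) a[fast]=0 → fast++
(s=4,f=8) a[fast]=0 → fast++
(s=4,f=9) a[fast]=0 → fast++
(s=4,f=10) a[fast]=0 → fast++
(s=4,f=11) a[fast]=7≠0 swap→a[4]=7 → slow++,fast++
(s=5,f=12) a[fast]=0 → fast++
(s=5,f=13) a[fast]=0 → fast++
(s=5,f=14) a[fast]=0 → fast++
(s=5,f=15) a[fast]=0 → fast++
(s=5,f=16) a[fast]=8≠0 swap→a[5]=8 → slow++,fast++
(s=6,f=17) a[fast]=0 → fast++
(s=6,f=18) a[fast]=0 → fast++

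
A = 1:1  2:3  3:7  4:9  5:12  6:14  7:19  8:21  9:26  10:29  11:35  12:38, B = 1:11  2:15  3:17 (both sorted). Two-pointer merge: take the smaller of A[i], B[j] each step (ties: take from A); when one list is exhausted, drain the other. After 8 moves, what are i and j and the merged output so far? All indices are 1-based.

i=7, j=3, merged so far=[1, 3, 7, 9, 11, 12, 14, 15]

i=1 j=1: A[i]=1<=B[j]=11 take 1, i++
i=2 j=1: A[i]=3<=B[j]=11 take 3, i++
i=3 j=1: A[i]=7<=B[j]=11 take 7, i++
i=4 j=1: A[i]=9<=B[j]=11 take 9, i++
i=5 j=1: A[i]=12>B[j]=11 take 11, j++
i=5 j=2: A[i]=12<=B[j]=15 take 12, i++
i=6 j=2: A[i]=14<=B[j]=15 take 14, i++
i=7 j=2: A[i]=19>B[j]=15 take 15, j++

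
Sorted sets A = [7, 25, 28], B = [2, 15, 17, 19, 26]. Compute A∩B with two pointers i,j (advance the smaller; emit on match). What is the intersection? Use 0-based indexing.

intersection = []

[i=0,j=0] 7>2 → j++
[i=0,j=1] 7<15 → i++
[i=1,j=1] 25>15 → j++
[i=1,j=2] 25>17 → j++
[i=1,j=3] 25>19 → j++
[i=1,j=4] 25<26 → i++
[i=2,j=4] 28>26 → j++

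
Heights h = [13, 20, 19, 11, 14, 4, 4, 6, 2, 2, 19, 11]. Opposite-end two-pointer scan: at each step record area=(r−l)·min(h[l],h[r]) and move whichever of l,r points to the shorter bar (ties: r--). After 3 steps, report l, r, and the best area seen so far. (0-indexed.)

l=1, r=9, best area=171

l=0 r=11: min(13,11)*11=121 best=121 *, r--
l=0 r=10: min(13,19)*10=130 best=130 *, l++
l=1 r=10: min(20,19)*9=171 best=171 *, r--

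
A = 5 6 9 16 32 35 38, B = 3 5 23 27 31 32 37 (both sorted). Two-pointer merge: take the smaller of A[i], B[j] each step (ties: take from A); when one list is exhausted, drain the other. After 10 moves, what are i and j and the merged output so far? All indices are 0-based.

i=0 j=0: A[i]=5>B[j]=3 take 3, j++
i=0 j=1: A[i]=5<=B[j]=5 take 5, i++
i=1 j=1: A[i]=6>B[j]=5 take 5, j++
i=1 j=2: A[i]=6<=B[j]=23 take 6, i++
i=2 j=2: A[i]=9<=B[j]=23 take 9, i++
i=3 j=2: A[i]=16<=B[j]=23 take 16, i++
i=4 j=2: A[i]=32>B[j]=23 take 23, j++
i=4 j=3: A[i]=32>B[j]=27 take 27, j++
i=4 j=4: A[i]=32>B[j]=31 take 31, j++
i=4 j=5: A[i]=32<=B[j]=32 take 32, i++

i=5, j=5, merged so far=[3, 5, 5, 6, 9, 16, 23, 27, 31, 32]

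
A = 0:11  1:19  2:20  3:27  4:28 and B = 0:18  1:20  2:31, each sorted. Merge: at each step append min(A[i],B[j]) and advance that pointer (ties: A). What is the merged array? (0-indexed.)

[11, 18, 19, 20, 20, 27, 28, 31]

[i=0,j=0] A[i]=11<=B[j]=18 take 11 → i++
[i=1,j=0] A[i]=19>B[j]=18 take 18 → j++
[i=1,j=1] A[i]=19<=B[j]=20 take 19 → i++
[i=2,j=1] A[i]=20<=B[j]=20 take 20 → i++
[i=3,j=1] A[i]=27>B[j]=20 take 20 → j++
[i=3,j=2] A[i]=27<=B[j]=31 take 27 → i++
[i=4,j=2] A[i]=28<=B[j]=31 take 28 → i++
[i=5,j=2] A done, take B[j]=31 → j++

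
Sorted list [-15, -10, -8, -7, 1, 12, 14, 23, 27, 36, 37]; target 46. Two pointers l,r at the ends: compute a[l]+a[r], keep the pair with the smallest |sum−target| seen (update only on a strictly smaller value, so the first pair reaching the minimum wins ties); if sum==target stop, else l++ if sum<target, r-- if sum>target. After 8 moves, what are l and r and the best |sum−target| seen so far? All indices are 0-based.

l=0 r=10: -15+37=22 d=24 *, l++
l=1 r=10: -10+37=27 d=19 *, l++
l=2 r=10: -8+37=29 d=17 *, l++
l=3 r=10: -7+37=30 d=16 *, l++
l=4 r=10: 1+37=38 d=8 *, l++
l=5 r=10: 12+37=49 d=3 *, r--
l=5 r=9: 12+36=48 d=2 *, r--
l=5 r=8: 12+27=39 d=7, l++

l=6, r=8, best |Δ|=2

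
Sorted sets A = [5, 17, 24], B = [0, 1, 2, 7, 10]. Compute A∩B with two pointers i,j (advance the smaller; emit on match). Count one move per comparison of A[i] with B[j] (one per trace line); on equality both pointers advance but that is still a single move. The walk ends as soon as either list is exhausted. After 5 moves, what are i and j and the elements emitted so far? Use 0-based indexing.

i=1, j=4, emitted=[]

[i=0,j=0] 5>0 → j++
[i=0,j=1] 5>1 → j++
[i=0,j=2] 5>2 → j++
[i=0,j=3] 5<7 → i++
[i=1,j=3] 17>7 → j++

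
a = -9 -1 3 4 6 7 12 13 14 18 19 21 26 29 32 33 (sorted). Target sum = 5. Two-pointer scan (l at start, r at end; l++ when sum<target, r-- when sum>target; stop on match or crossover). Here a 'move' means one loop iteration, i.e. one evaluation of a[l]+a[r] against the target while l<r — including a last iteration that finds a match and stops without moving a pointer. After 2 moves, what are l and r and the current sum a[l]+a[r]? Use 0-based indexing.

l=0, r=13, sum=20

l=0 r=15: -9+33=24 >5, r--
l=0 r=14: -9+32=23 >5, r--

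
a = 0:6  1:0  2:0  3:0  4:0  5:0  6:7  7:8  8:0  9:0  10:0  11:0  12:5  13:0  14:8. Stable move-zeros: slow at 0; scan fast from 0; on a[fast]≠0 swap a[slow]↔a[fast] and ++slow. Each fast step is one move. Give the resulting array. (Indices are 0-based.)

[6, 7, 8, 5, 8, 0, 0, 0, 0, 0, 0, 0, 0, 0, 0]

(s=0,f=0) a[fast]=6≠0 swap→a[0]=6 → slow++,fast++
(s=1,f=1) a[fast]=0 → fast++
(s=1,f=2) a[fast]=0 → fast++
(s=1,f=3) a[fast]=0 → fast++
(s=1,f=4) a[fast]=0 → fast++
(s=1,f=5) a[fast]=0 → fast++
(s=1,f=6) a[fast]=7≠0 swap→a[1]=7 → slow++,fast++
(s=2,f=7) a[fast]=8≠0 swap→a[2]=8 → slow++,fast++
(s=3,f=8) a[fast]=0 → fast++
(s=3,f=9) a[fast]=0 → fast++
(s=3,f=10) a[fast]=0 → fast++
(s=3,f=11) a[fast]=0 → fast++
(s=3,f=12) a[fast]=5≠0 swap→a[3]=5 → slow++,fast++
(s=4,f=13) a[fast]=0 → fast++
(s=4,f=14) a[fast]=8≠0 swap→a[4]=8 → slow++,fast++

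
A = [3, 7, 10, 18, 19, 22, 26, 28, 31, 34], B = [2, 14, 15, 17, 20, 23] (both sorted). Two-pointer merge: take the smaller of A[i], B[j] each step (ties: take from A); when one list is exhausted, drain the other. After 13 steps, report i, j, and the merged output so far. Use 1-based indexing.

i=8, j=7, merged so far=[2, 3, 7, 10, 14, 15, 17, 18, 19, 20, 22, 23, 26]

[i=1,j=1] A[i]=3>B[j]=2 take 2 → j++
[i=1,j=2] A[i]=3<=B[j]=14 take 3 → i++
[i=2,j=2] A[i]=7<=B[j]=14 take 7 → i++
[i=3,j=2] A[i]=10<=B[j]=14 take 10 → i++
[i=4,j=2] A[i]=18>B[j]=14 take 14 → j++
[i=4,j=3] A[i]=18>B[j]=15 take 15 → j++
[i=4,j=4] A[i]=18>B[j]=17 take 17 → j++
[i=4,j=5] A[i]=18<=B[j]=20 take 18 → i++
[i=5,j=5] A[i]=19<=B[j]=20 take 19 → i++
[i=6,j=5] A[i]=22>B[j]=20 take 20 → j++
[i=6,j=6] A[i]=22<=B[j]=23 take 22 → i++
[i=7,j=6] A[i]=26>B[j]=23 take 23 → j++
[i=7,j=7] B done, take A[i]=26 → i++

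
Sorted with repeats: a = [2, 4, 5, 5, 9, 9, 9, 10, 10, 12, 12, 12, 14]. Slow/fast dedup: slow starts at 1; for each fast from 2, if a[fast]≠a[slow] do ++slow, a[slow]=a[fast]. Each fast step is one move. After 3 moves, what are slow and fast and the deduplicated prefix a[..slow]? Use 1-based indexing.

(s=1,f=2) a[fast]=4≠a[slow]=2 write a[2]=4 → slow++,fast++
(s=2,f=3) a[fast]=5≠a[slow]=4 write a[3]=5 → slow++,fast++
(s=3,f=4) a[fast]=5=a[slow] dup → fast++

slow=3, fast=5, prefix=[2, 4, 5]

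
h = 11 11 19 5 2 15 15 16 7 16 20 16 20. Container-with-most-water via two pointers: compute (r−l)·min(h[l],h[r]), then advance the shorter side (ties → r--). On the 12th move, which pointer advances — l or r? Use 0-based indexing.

r

[0,12] min(11,20)*12=132 best=132 * → l++
[1,12] min(11,20)*11=121 best=132 → l++
[2,12] min(19,20)*10=190 best=190 * → l++
[3,12] min(5,20)*9=45 best=190 → l++
[4,12] min(2,20)*8=16 best=190 → l++
[5,12] min(15,20)*7=105 best=190 → l++
[6,12] min(15,20)*6=90 best=190 → l++
[7,12] min(16,20)*5=80 best=190 → l++
[8,12] min(7,20)*4=28 best=190 → l++
[9,12] min(16,20)*3=48 best=190 → l++
[10,12] min(20,20)*2=40 best=190 → r--
[10,11] min(20,16)*1=16 best=190 → r--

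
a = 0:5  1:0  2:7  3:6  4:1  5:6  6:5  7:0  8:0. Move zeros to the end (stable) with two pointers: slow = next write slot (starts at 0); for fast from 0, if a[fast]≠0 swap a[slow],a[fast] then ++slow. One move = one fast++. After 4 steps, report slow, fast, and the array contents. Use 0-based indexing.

(s=0,f=0) a[fast]=5≠0 swap→a[0]=5 → slow++,fast++
(s=1,f=1) a[fast]=0 → fast++
(s=1,f=2) a[fast]=7≠0 swap→a[1]=7 → slow++,fast++
(s=2,f=3) a[fast]=6≠0 swap→a[2]=6 → slow++,fast++

slow=3, fast=4, a=[5, 7, 6, 0, 1, 6, 5, 0, 0]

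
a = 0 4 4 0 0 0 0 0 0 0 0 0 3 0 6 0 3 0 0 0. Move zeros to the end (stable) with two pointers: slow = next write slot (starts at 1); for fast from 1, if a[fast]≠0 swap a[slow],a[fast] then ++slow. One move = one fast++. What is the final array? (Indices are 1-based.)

[4, 4, 3, 6, 3, 0, 0, 0, 0, 0, 0, 0, 0, 0, 0, 0, 0, 0, 0, 0]

slow=1 fast=1: a[fast]=0, fast++
slow=1 fast=2: a[fast]=4≠0 swap→a[1]=4, slow++,fast++
slow=2 fast=3: a[fast]=4≠0 swap→a[2]=4, slow++,fast++
slow=3 fast=4: a[fast]=0, fast++
slow=3 fast=5: a[fast]=0, fast++
slow=3 fast=6: a[fast]=0, fast++
slow=3 fast=7: a[fast]=0, fast++
slow=3 fast=8: a[fast]=0, fast++
slow=3 fast=9: a[fast]=0, fast++
slow=3 fast=10: a[fast]=0, fast++
slow=3 fast=11: a[fast]=0, fast++
slow=3 fast=12: a[fast]=0, fast++
slow=3 fast=13: a[fast]=3≠0 swap→a[3]=3, slow++,fast++
slow=4 fast=14: a[fast]=0, fast++
slow=4 fast=15: a[fast]=6≠0 swap→a[4]=6, slow++,fast++
slow=5 fast=16: a[fast]=0, fast++
slow=5 fast=17: a[fast]=3≠0 swap→a[5]=3, slow++,fast++
slow=6 fast=18: a[fast]=0, fast++
slow=6 fast=19: a[fast]=0, fast++
slow=6 fast=20: a[fast]=0, fast++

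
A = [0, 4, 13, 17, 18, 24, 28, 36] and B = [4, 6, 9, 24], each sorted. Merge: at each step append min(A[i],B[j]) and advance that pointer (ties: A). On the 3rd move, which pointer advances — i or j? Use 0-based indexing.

[i=0,j=0] A[i]=0<=B[j]=4 take 0 → i++
[i=1,j=0] A[i]=4<=B[j]=4 take 4 → i++
[i=2,j=0] A[i]=13>B[j]=4 take 4 → j++

j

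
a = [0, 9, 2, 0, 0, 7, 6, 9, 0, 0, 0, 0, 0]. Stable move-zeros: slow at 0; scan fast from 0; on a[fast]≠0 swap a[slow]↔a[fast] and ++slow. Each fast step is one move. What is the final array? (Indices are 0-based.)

[9, 2, 7, 6, 9, 0, 0, 0, 0, 0, 0, 0, 0]

slow=0 fast=0: a[fast]=0, fast++
slow=0 fast=1: a[fast]=9≠0 swap→a[0]=9, slow++,fast++
slow=1 fast=2: a[fast]=2≠0 swap→a[1]=2, slow++,fast++
slow=2 fast=3: a[fast]=0, fast++
slow=2 fast=4: a[fast]=0, fast++
slow=2 fast=5: a[fast]=7≠0 swap→a[2]=7, slow++,fast++
slow=3 fast=6: a[fast]=6≠0 swap→a[3]=6, slow++,fast++
slow=4 fast=7: a[fast]=9≠0 swap→a[4]=9, slow++,fast++
slow=5 fast=8: a[fast]=0, fast++
slow=5 fast=9: a[fast]=0, fast++
slow=5 fast=10: a[fast]=0, fast++
slow=5 fast=11: a[fast]=0, fast++
slow=5 fast=12: a[fast]=0, fast++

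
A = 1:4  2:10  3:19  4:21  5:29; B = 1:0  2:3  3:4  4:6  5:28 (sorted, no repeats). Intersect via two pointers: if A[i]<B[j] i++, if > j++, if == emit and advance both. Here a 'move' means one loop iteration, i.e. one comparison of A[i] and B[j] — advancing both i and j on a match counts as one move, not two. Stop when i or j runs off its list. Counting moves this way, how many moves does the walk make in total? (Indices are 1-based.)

[i=1,j=1] 4>0 → j++
[i=1,j=2] 4>3 → j++
[i=1,j=3] 4==4 emit → i++,j++
[i=2,j=4] 10>6 → j++
[i=2,j=5] 10<28 → i++
[i=3,j=5] 19<28 → i++
[i=4,j=5] 21<28 → i++
[i=5,j=5] 29>28 → j++

8 moves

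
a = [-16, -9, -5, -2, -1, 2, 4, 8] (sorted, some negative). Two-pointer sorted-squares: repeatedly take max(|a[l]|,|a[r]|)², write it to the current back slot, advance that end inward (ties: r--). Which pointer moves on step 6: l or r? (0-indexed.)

r

[0,7] |-16|>|8| out[7]=256 → l++
[1,7] |-9|>|8| out[6]=81 → l++
[2,7] |-5|<=|8| out[5]=64 → r--
[2,6] |-5|>|4| out[4]=25 → l++
[3,6] |-2|<=|4| out[3]=16 → r--
[3,5] |-2|<=|2| out[2]=4 → r--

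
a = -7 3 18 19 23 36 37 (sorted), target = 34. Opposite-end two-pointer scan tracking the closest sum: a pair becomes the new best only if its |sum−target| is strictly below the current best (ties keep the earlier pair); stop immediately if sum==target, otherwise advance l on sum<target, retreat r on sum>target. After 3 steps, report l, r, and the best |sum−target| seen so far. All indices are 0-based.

l=1, r=4, best |Δ|=4

[0,6] -7+37=30 d=4 * → l++
[1,6] 3+37=40 d=6 → r--
[1,5] 3+36=39 d=5 → r--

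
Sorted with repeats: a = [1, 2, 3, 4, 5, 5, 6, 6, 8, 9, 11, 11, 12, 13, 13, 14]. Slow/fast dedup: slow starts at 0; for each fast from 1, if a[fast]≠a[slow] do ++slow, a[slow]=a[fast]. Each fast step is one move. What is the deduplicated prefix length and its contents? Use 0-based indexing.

length 12; prefix = [1, 2, 3, 4, 5, 6, 8, 9, 11, 12, 13, 14]

slow=0 fast=1: a[fast]=2≠a[slow]=1 write a[1]=2, slow++,fast++
slow=1 fast=2: a[fast]=3≠a[slow]=2 write a[2]=3, slow++,fast++
slow=2 fast=3: a[fast]=4≠a[slow]=3 write a[3]=4, slow++,fast++
slow=3 fast=4: a[fast]=5≠a[slow]=4 write a[4]=5, slow++,fast++
slow=4 fast=5: a[fast]=5=a[slow] dup, fast++
slow=4 fast=6: a[fast]=6≠a[slow]=5 write a[5]=6, slow++,fast++
slow=5 fast=7: a[fast]=6=a[slow] dup, fast++
slow=5 fast=8: a[fast]=8≠a[slow]=6 write a[6]=8, slow++,fast++
slow=6 fast=9: a[fast]=9≠a[slow]=8 write a[7]=9, slow++,fast++
slow=7 fast=10: a[fast]=11≠a[slow]=9 write a[8]=11, slow++,fast++
slow=8 fast=11: a[fast]=11=a[slow] dup, fast++
slow=8 fast=12: a[fast]=12≠a[slow]=11 write a[9]=12, slow++,fast++
slow=9 fast=13: a[fast]=13≠a[slow]=12 write a[10]=13, slow++,fast++
slow=10 fast=14: a[fast]=13=a[slow] dup, fast++
slow=10 fast=15: a[fast]=14≠a[slow]=13 write a[11]=14, slow++,fast++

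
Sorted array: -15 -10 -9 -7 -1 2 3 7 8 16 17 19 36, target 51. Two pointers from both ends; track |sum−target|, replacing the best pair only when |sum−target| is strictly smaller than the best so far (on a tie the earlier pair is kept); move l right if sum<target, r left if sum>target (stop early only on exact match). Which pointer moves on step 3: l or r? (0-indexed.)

l=0 r=12: -15+36=21 d=30 *, l++
l=1 r=12: -10+36=26 d=25 *, l++
l=2 r=12: -9+36=27 d=24 *, l++

l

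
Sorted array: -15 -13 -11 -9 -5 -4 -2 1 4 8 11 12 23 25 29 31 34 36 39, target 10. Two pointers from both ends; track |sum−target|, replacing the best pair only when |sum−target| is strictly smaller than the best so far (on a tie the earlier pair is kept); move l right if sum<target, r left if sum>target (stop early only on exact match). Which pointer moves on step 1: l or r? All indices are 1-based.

r

[1,19] -15+39=24 d=14 * → r--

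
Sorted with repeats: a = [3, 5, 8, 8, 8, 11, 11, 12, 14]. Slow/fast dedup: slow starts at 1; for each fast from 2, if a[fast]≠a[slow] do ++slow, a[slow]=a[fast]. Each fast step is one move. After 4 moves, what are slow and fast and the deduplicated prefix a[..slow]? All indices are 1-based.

slow=1 fast=2: a[fast]=5≠a[slow]=3 write a[2]=5, slow++,fast++
slow=2 fast=3: a[fast]=8≠a[slow]=5 write a[3]=8, slow++,fast++
slow=3 fast=4: a[fast]=8=a[slow] dup, fast++
slow=3 fast=5: a[fast]=8=a[slow] dup, fast++

slow=3, fast=6, prefix=[3, 5, 8]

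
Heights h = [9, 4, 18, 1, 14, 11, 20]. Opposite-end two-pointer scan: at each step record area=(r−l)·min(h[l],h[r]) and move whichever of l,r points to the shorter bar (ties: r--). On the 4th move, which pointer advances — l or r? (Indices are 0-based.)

l

l=0 r=6: min(9,20)*6=54 best=54 *, l++
l=1 r=6: min(4,20)*5=20 best=54, l++
l=2 r=6: min(18,20)*4=72 best=72 *, l++
l=3 r=6: min(1,20)*3=3 best=72, l++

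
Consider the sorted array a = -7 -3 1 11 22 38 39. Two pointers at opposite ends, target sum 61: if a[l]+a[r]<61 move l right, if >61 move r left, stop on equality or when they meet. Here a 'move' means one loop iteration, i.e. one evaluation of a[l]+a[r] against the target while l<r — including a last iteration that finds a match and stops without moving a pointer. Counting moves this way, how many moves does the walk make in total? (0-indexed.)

[0,6] -7+39=32 <61 → l++
[1,6] -3+39=36 <61 → l++
[2,6] 1+39=40 <61 → l++
[3,6] 11+39=50 <61 → l++
[4,6] 22+39=61 → found

5 moves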